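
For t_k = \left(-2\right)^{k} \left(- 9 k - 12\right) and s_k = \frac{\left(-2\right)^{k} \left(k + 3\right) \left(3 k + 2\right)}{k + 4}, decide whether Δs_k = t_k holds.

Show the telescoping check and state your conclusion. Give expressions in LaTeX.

s_(k+1) = (-2)**(k + 1)*(k + 4)*(3*k + 5)/(k + 5)
s_(k+1) − s_k = (-2)**k*(-9*k**3 - 84*k**2 - 237*k - 190)/(k**2 + 9*k + 20)
(s_(k+1) − s_k) − t_k = (-2)**k*(9*k**2 + 51*k + 50)/(k**2 + 9*k + 20)

Invalid: residual \frac{\left(-2\right)^{k} \left(9 k^{2} + 51 k + 50\right)}{k^{2} + 9 k + 20} ≠ 0.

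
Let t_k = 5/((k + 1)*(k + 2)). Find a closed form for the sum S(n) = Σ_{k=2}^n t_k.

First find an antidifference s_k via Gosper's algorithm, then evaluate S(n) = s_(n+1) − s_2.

S(n) = 5*(n - 1)/(3*(n + 2))

Step 1: r(k) = (k + 1)/(k + 3).
Normal form (A,B,C) = (k + 1, k + 3, 1).
Set up (k + 1)·f(k+1) − (k + 2)·f(k) − (1) = 0.
Degrees (1,1,0) ⇒ d ≤ 1.
A polynomial solution: f(k) = k.
R(k) = B(k−1)·f(k)/C(k) = k*(k + 2); s_k = R·t_k = 5*k/(k + 1).
Verify: 5/(k**2 + 3*k + 2) matches t_k.
Telescope: S(n) = s_(n+1) − s_(2) = 5*(n + 1)/(n + 2) − (10/3) = 5*(n - 1)/(3*(n + 2)).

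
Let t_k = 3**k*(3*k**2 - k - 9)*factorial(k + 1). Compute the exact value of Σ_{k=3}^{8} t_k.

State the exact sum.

Step 1: r(k) = 3*(k + 2)*(k - 3*(k + 1)**2 + 10)/(-3*k**2 + k + 9).
So A=3*k + 6 and B=1, with C=k**2 - k/3 - 3.
Key eq: (3*k + 6)·f(k+1) = (1)·f(k) + (k**2 - k/3 - 3).
Bound: deg f ≤ 1.
Solve for f: f(k) = (k - 3)/3 (degree 1 ≤ 1).
Then R = B(k−1)f/C = (k - 3)/(3*k**2 - k - 9), so s_k = R(k)·t_k = 3**k*(k - 3)*factorial(k + 1).
s_(k+1) − s_k = 3**k*(3*k**2 - k - 9)*factorial(k + 1) = t_k.
Sum = s_(9) − s_(3); s_(9) = 428554022400, s_(3) = 0 ⇒ 428554022400.

Σ = 428554022400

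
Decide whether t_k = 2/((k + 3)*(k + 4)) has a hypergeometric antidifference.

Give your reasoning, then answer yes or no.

Yes. s_k = 2*k/(3*(k + 3)).

Step 1: r(k) = (k + 3)/(k + 5).
Normal form (A,B,C) = (k + 3, k + 5, 1).
Set up (k + 3)·f(k+1) − (k + 4)·f(k) − (1) = 0.
Bound: deg f ≤ 1.
Match coefficients ⇒ f(k) = k/3.
Certificate R = B(k−1)f/C = k*(k + 4)/3 gives s_k = 2*k/(3*(k + 3)).
Check: Δs_k = 2/(k**2 + 7*k + 12). ✓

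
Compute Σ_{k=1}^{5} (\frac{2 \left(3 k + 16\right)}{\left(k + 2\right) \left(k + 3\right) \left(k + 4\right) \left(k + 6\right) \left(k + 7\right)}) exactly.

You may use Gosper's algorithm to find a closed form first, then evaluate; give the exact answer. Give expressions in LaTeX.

Ratio r(k) = (k + 2)*(k + 6)*(3*k + 19)/((k + 5)*(k + 8)*(3*k + 16)).
So A=k + 2 and B=k + 8, with C=k**2 + 31*k/3 + 80/3.
Solve (k + 2)·f(k+1) − (k + 7)·f(k) = k**2 + 31*k/3 + 80/3.
From deg A=1, deg B=1, deg C=2: d=5.
A polynomial solution: f(k) = k*(k + 4)*(k + 5)*(k**2 + 11*k + 36)/108.
Certificate R = B(k−1)f/C = k*(k + 4)*(k + 7)*(k**2 + 11*k + 36)/(36*(3*k + 16)) gives s_k = k*(k**2 + 11*k + 36)/(18*(k**3 + 11*k**2 + 36*k + 36)).
Check: Δs_k = 2*(3*k + 16)/(k**5 + 22*k**4 + 185*k**3 + 740*k**2 + 1404*k + 1008). ✓
Telescoping: Σ = s_(6) − s_(1) = 23/432 − (2/63) = 65/3024.

Σ = 65/3024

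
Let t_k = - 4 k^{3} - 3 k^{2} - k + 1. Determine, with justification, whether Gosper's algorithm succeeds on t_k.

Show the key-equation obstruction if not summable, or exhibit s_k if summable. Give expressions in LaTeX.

Yes. s_k = - k^{4} + k^{3} + k.

r(k) = (k + 4*(k + 1)**3 + 3*(k + 1)**2)/(4*k**3 + 3*k**2 + k - 1) after simplifying.
Gosper form: A/B · C(k+1)/C(k) with A=1, B=1, C=k**3 + 3*k**2/4 + k/4 - 1/4.
Set up (1)·f(k+1) − (1)·f(k) − (k**3 + 3*k**2/4 + k/4 - 1/4) = 0.
From deg A=0, deg B=0, deg C=3: d=4.
Solving with deg f ≤ 4: f(k) = k*(k**3 - k**2 - 1)/4.
Get s_k = R·t_k = -k**4 + k**3 + k with R(k) = B(k−1)f(k)/C(k) = k*(k**3 - k**2 - 1)/(4*k**3 + 3*k**2 + k - 1).
s_(k+1) − s_k = -4*k**3 - 3*k**2 - k + 1 = t_k.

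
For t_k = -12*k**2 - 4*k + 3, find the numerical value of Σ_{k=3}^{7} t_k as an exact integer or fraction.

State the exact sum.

The ratio is (12*k**2 + 28*k + 13)/(12*k**2 + 4*k - 3).
Factor: A=1; B=1; C=k**2 + k/3 - 1/4.
Key eq: (1)·f(k+1) = (1)·f(k) + (k**2 + k/3 - 1/4).
From deg A=0, deg B=0, deg C=2: d=3.
Solve for f: f(k) = k*(2*k - 3)*(2*k + 1)/12 (degree 3 ≤ 3).
R(k) = B(k−1)·f(k)/C(k) = k*(2*k - 3)*(2*k + 1)/(12*k**2 + 4*k - 3); s_k = R·t_k = k*(-4*k**2 + 4*k + 3).
Verify: -12*k**2 - 4*k + 3 matches t_k.
Σ_(k=3)^(7) t_k = s_(8) − s_(3) = -1768 − (-63) = -1705.

Σ = -1705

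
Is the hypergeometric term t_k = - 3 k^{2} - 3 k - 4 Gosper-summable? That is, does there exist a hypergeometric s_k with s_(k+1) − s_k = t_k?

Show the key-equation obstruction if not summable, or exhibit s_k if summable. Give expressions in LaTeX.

Ratio r(k) = (3*k**2 + 9*k + 10)/(3*k**2 + 3*k + 4).
Gosper form: A/B · C(k+1)/C(k) with A=1, B=1, C=k**2 + k + 4/3.
Key eq: (1)·f(k+1) = (1)·f(k) + (k**2 + k + 4/3).
deg f ≤ 3 (via 0,0,2).
A polynomial solution: f(k) = k*(k**2 + 3)/3.
Certificate R = B(k−1)f/C = k*(k**2 + 3)/(3*k**2 + 3*k + 4) gives s_k = k*(-k**2 - 3).
Check: Δs_k = -3*k**2 - 3*k - 4. ✓

Yes. s_k = k \left(- k^{2} - 3\right).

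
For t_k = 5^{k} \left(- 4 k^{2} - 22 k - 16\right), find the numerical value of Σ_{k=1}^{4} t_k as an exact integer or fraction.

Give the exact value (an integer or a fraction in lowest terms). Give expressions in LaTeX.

r(k) = 5*(2*k**2 + 15*k + 21)/(2*k**2 + 11*k + 8) after simplifying.
A = 5, B = 1, C = k**2 + 11*k/2 + 4.
Set up (5)·f(k+1) − (1)·f(k) − (k**2 + 11*k/2 + 4) = 0.
Degrees (0,0,2) ⇒ d ≤ 2.
Coefficient equations give f(k) = (k**2 + 3*k - 1)/4.
So s_k = (B(k−1)f/C)·t_k = ((k**2 + 3*k - 1)/(2*(2*k**2 + 11*k + 8)))·t_k = 5**k*(-k**2 - 3*k + 1).
s_(k+1) − s_k = 5**k*(-4*k**2 - 22*k - 16) = t_k.
Telescoping: Σ = s_(5) − s_(1) = -121875 − (-15) = -121860.

Σ = -121860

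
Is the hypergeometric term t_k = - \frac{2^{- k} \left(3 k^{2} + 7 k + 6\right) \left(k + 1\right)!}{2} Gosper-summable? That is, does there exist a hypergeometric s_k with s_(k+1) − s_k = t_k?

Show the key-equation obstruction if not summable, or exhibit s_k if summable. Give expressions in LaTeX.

Yes. s_k = - 2^{- k} \left(3 k + 4\right) \left(k + 1\right)!.

r(k) = (k + 2)*(7*k + 3*(k + 1)**2 + 13)/(2*(3*k**2 + 7*k + 6)) after simplifying.
Factor: A=k/2 + 1; B=1; C=k**2 + 7*k/3 + 2.
Key eq: (k/2 + 1)·f(k+1) = (1)·f(k) + (k**2 + 7*k/3 + 2).
From deg A=1, deg B=0, deg C=2: d=1.
Solving with deg f ≤ 1: f(k) = 2*(3*k + 4)/3.
Certificate R = B(k−1)f/C = 2*(3*k + 4)/(3*k**2 + 7*k + 6) gives s_k = -(3*k + 4)*factorial(k + 1)/2**k.
s_(k+1) − s_k = -(3*k**2 + 7*k + 6)*factorial(k + 1)/(2*2**k) = t_k.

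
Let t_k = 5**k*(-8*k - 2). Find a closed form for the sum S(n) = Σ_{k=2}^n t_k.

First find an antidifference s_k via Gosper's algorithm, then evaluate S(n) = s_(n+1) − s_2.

S(n) = -10*5**n*n + 50

Compute t_(k+1)/t_k: get 5*(4*k + 5)/(4*k + 1).
Factor: A=5; B=1; C=k + 1/4.
Solve (5)·f(k+1) − (1)·f(k) = k + 1/4.
From deg A=0, deg B=0, deg C=1: d=1.
Match coefficients ⇒ f(k) = (k - 1)/4.
Certificate R = B(k−1)f/C = (k - 1)/(4*k + 1) gives s_k = 2*5**k*(1 - k).
Verify: 5**k*(-8*k - 2) matches t_k.
s_(n+1) = -10*5**n*n and s_(2) = -50, so S(n) = -10*5**n*n + 50.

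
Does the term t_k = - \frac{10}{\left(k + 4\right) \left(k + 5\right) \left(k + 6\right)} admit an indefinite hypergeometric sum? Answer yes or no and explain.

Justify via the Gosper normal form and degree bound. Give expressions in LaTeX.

Yes. s_k = \frac{k \left(- k - 9\right)}{4 \left(k + 4\right) \left(k + 5\right)}.

The ratio is (k + 4)/(k + 7).
Take A(k)=k + 4, B(k)=k + 7, C(k)=1.
f must satisfy (k + 4)·f(k+1) − (k + 6)·f(k) = 1.
Bound: deg f ≤ 2.
Solve for f: f(k) = k*(k + 9)/40 (degree 2 ≤ 2).
Certificate R = B(k−1)f/C = k*(k + 6)*(k + 9)/40 gives s_k = k*(-k - 9)/(4*(k + 4)*(k + 5)).
Verify: -10/(k**3 + 15*k**2 + 74*k + 120) matches t_k.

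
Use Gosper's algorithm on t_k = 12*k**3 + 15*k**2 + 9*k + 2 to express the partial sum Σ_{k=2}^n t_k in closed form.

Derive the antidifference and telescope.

S(n) = 3*n**4 + 11*n**3 + 15*n**2 + 9*n - 38

Ratio r(k) = (12*k**3 + 51*k**2 + 75*k + 38)/(12*k**3 + 15*k**2 + 9*k + 2).
Factor: A=1; B=1; C=k**3 + 5*k**2/4 + 3*k/4 + 1/6.
f must satisfy (1)·f(k+1) − (1)·f(k) = k**3 + 5*k**2/4 + 3*k/4 + 1/6.
From deg A=0, deg B=0, deg C=3: d=4.
Solving with deg f ≤ 4: f(k) = k**3*(3*k - 1)/12.
Then R = B(k−1)f/C = k**3*(3*k - 1)/(12*k**3 + 15*k**2 + 9*k + 2), so s_k = R(k)·t_k = k**3*(3*k - 1).
Check: Δs_k = 12*k**3 + 15*k**2 + 9*k + 2. ✓
s_(n+1) = 3*n**4 + 11*n**3 + 15*n**2 + 9*n + 2 and s_(2) = 40, so S(n) = 3*n**4 + 11*n**3 + 15*n**2 + 9*n - 38.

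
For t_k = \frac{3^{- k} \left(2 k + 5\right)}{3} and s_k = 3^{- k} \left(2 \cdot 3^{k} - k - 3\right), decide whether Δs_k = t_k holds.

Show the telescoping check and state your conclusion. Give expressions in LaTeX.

s_(k+1) = (6*3**k - k - 4)/(3*3**k)
s_(k+1) − s_k = (2*k + 5)/(3*3**k)
(s_(k+1) − s_k) − t_k = 0

valid; difference matches t_k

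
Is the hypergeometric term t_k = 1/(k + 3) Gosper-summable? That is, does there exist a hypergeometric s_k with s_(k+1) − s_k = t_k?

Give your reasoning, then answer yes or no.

Step 1: r(k) = (k + 3)/(k + 4).
Take A(k)=k + 3, B(k)=k + 4, C(k)=1.
Need (k + 3)·f(k+1) − (k + 3)·f(k) = 1.
Bound: deg f ≤ 0.
Put f(k) = c0: A·f(k+1) − B(k−1)·f(k) − C = -1; need -1 = 0 — inconsistent ⇒ no f, not summable.

No; the coefficient equations for f are inconsistent.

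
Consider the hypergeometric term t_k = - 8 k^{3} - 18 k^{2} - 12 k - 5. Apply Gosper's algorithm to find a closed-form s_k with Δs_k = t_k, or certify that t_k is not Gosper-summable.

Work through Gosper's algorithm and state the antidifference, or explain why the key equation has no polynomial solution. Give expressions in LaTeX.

Step 1: r(k) = (8*k**3 + 42*k**2 + 72*k + 43)/(8*k**3 + 18*k**2 + 12*k + 5).
Factor: A=1; B=1; C=k**3 + 9*k**2/4 + 3*k/2 + 5/8.
f must satisfy (1)·f(k+1) − (1)·f(k) = k**3 + 9*k**2/4 + 3*k/2 + 5/8.
Bound: deg f ≤ 4.
Solve for f: f(k) = k*(2*k**3 + 2*k**2 - k + 2)/8 (degree 4 ≤ 4).
Certificate R = B(k−1)f/C = k*(2*k**3 + 2*k**2 - k + 2)/(8*k**3 + 18*k**2 + 12*k + 5) gives s_k = k*(-2*k**3 - 2*k**2 + k - 2).
s_(k+1) − s_k = -8*k**3 - 18*k**2 - 12*k - 5 = t_k.

s_k = k \left(- 2 k^{3} - 2 k^{2} + k - 2\right)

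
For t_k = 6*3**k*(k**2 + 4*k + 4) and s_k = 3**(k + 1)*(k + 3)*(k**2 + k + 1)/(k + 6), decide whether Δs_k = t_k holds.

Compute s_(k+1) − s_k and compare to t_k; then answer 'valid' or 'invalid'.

Invalid: residual 3**(k + 2)*(-2*k**3 - 19*k**2 - 55*k - 47)/(k**2 + 13*k + 42) ≠ 0.

s_(k+1) = 3**(k + 2)*(k + 4)*(k + (k + 1)**2 + 2)/(k + 7)
s_(k+1) − s_k = 3**(k + 1)*(2*k**4 + 28*k**3 + 139*k**2 + 275*k + 195)/(k**2 + 13*k + 42)
(s_(k+1) − s_k) − t_k = 3**(k + 2)*(-2*k**3 - 19*k**2 - 55*k - 47)/(k**2 + 13*k + 42)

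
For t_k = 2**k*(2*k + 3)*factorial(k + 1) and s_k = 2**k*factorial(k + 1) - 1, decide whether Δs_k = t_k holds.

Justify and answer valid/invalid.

s_(k+1) = 2**(k + 1)*factorial(k + 2) - 1
s_(k+1) − s_k = 2**k*(2*k + 3)*factorial(k + 1)
(s_(k+1) − s_k) − t_k = 0

valid (s_(k+1) − s_k reduces to t_k)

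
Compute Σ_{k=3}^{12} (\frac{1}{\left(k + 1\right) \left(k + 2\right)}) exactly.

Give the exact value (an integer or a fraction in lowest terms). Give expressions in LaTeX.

Σ = 5/28

The ratio is (k + 1)/(k + 3).
Gosper form: A/B · C(k+1)/C(k) with A=k + 1, B=k + 3, C=1.
Set up (k + 1)·f(k+1) − (k + 2)·f(k) − (1) = 0.
From deg A=1, deg B=1, deg C=0: d=1.
Coefficient equations give f(k) = k.
Get s_k = R·t_k = k/(k + 1) with R(k) = B(k−1)f(k)/C(k) = k*(k + 2).
s_(k+1) − s_k = 1/(k**2 + 3*k + 2) = t_k.
Sum = s_(13) − s_(3); s_(13) = 13/14, s_(3) = 3/4 ⇒ 5/28.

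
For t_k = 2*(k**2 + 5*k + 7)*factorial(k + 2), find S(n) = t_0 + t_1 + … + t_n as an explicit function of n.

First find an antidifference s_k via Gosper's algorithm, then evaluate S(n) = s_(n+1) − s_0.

S(n) = 2*n*factorial(n + 3) + 6*factorial(n + 3) - 8

Ratio r(k) = (k + 3)*(5*k + (k + 1)**2 + 12)/(k**2 + 5*k + 7).
Factor: A=k + 3; B=1; C=k**2 + 5*k + 7.
Key eq: (k + 3)·f(k+1) = (1)·f(k) + (k**2 + 5*k + 7).
deg f ≤ 1 (via 1,0,2).
Solving with deg f ≤ 1: f(k) = k + 2.
So s_k = (B(k−1)f/C)·t_k = ((k + 2)/(k**2 + 5*k + 7))·t_k = 2*(k + 2)*factorial(k + 2).
Δs = 2*(k**2 + 5*k + 7)*factorial(k + 2), as required.
s_(n+1) = 2*(n + 3)*factorial(n + 3) and s_(0) = 8, so S(n) = 2*n*factorial(n + 3) + 6*factorial(n + 3) - 8.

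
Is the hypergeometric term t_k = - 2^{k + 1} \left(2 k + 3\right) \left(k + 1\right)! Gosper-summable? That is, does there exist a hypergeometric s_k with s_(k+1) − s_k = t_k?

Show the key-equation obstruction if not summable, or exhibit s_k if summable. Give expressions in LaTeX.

r(k) = 2*(k + 2)*(2*k + 5)/(2*k + 3) after simplifying.
Normal form (A,B,C) = (2*k + 4, 1, k + 3/2).
Need (2*k + 4)·f(k+1) − (1)·f(k) = k + 3/2.
d = 0 from the (1,0,1) case.
A polynomial solution: f(k) = 1/2.
Certificate R = B(k−1)f/C = 1/(2*k + 3) gives s_k = -2**(k + 1)*factorial(k + 1).
Δs = -2**(k + 1)*(2*k + 3)*factorial(k + 1), as required.

Yes. s_k = - 2^{k + 1} \left(k + 1\right)!.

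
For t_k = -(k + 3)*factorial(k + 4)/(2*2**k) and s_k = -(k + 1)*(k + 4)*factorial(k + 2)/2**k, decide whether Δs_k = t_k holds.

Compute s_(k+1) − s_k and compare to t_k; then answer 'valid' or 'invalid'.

s_(k+1) = -(k + 2)*(k + 5)*factorial(k + 3)/(2*2**k)
s_(k+1) − s_k = -(k**3 + 8*k**2 + 21*k + 22)*factorial(k + 2)/(2*2**k)
(s_(k+1) − s_k) − t_k = (k**2 + 6*k + 7)*factorial(k + 2)/2**k

Invalid: residual (k**2 + 6*k + 7)*factorial(k + 2)/2**k ≠ 0.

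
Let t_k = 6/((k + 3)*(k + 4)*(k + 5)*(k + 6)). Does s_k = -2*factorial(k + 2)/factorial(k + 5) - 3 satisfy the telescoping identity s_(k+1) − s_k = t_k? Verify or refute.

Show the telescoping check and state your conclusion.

valid (s_(k+1) − s_k reduces to t_k)

s_(k+1) = -2*factorial(k + 3)/factorial(k + 6) - 3
s_(k+1) − s_k = 6/((k + 3)*(k + 4)*(k + 5)*(k + 6))
(s_(k+1) − s_k) − t_k = 0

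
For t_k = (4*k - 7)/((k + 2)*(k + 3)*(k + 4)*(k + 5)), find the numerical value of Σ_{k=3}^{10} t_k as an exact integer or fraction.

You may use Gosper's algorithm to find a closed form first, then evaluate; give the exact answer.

Σ = 22/1365

Ratio r(k) = (k + 2)*(4*k - 3)/((k + 6)*(4*k - 7)).
Factor: A=k + 2; B=k + 6; C=k - 7/4.
Solve (k + 2)·f(k+1) − (k + 5)·f(k) = k - 7/4.
Bound: deg f ≤ 3.
Coefficient equations give f(k) = -k*(k**2 + 9*k + 74)/96.
R(k) = B(k−1)·f(k)/C(k) = -k*(k + 5)*(k**2 + 9*k + 74)/(24*(4*k - 7)); s_k = R·t_k = k*(-k**2 - 9*k - 74)/(24*(k + 2)*(k + 3)*(k + 4)).
s_(k+1) − s_k = (4*k - 7)/(k**4 + 14*k**3 + 71*k**2 + 154*k + 120) = t_k.
Telescoping: Σ = s_(11) − s_(3) = -77/1560 − (-11/168) = 22/1365.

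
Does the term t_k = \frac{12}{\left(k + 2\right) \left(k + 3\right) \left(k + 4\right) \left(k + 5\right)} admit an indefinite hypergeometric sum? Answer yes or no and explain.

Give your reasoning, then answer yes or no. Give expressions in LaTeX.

r(k) = (k + 2)/(k + 6) after simplifying.
Take A(k)=k + 2, B(k)=k + 6, C(k)=1.
f must satisfy (k + 2)·f(k+1) − (k + 5)·f(k) = 1.
Degrees (1,1,0) ⇒ d ≤ 3.
Solving with deg f ≤ 3: f(k) = k*(k**2 + 9*k + 26)/72.
Certificate R = B(k−1)f/C = k*(k + 5)*(k**2 + 9*k + 26)/72 gives s_k = k*(k**2 + 9*k + 26)/(6*(k + 2)*(k + 3)*(k + 4)).
s_(k+1) − s_k = 12/(k**4 + 14*k**3 + 71*k**2 + 154*k + 120) = t_k.

Yes. s_k = \frac{k \left(k^{2} + 9 k + 26\right)}{6 \left(k + 2\right) \left(k + 3\right) \left(k + 4\right)}.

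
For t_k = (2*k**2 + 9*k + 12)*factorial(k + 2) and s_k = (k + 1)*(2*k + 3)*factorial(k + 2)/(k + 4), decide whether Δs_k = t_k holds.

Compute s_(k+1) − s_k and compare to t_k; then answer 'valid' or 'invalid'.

s_(k+1) = (k + 2)*(2*k + 5)*factorial(k + 3)/(k + 5)
s_(k+1) − s_k = (2*k**4 + 21*k**3 + 82*k**2 + 150*k + 105)*factorial(k + 2)/((k + 4)*(k + 5))
(s_(k+1) − s_k) − t_k = -3*(2*k + 9)*(k**2 + 4*k + 5)*factorial(k + 2)/((k + 4)*(k + 5))

Invalid: residual -3*(2*k + 9)*(k**2 + 4*k + 5)*factorial(k + 2)/((k + 4)*(k + 5)) ≠ 0.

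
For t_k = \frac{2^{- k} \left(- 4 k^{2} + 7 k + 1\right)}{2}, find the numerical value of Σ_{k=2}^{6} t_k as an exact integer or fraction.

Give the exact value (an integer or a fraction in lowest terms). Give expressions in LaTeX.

r(k) = (4*k**2 + k - 4)/(2*(4*k**2 - 7*k - 1)) after simplifying.
A = 1/2, B = 1, C = k**2 - 7*k/4 - 1/4.
Key eq: (1/2)·f(k+1) = (1)·f(k) + (k**2 - 7*k/4 - 1/4).
Bound: deg f ≤ 2.
Coefficient equations give f(k) = -(4*k**2 + k + 4)/2.
Get s_k = R·t_k = (4*k**2 + k + 4)/2**k with R(k) = B(k−1)f(k)/C(k) = -2*(4*k**2 + k + 4)/(4*k**2 - 7*k - 1).
Check: Δs_k = (-4*k**2 + 7*k + 1)/(2*2**k). ✓
Telescoping: Σ = s_(7) − s_(2) = 207/128 − (11/2) = -497/128.

Σ = -497/128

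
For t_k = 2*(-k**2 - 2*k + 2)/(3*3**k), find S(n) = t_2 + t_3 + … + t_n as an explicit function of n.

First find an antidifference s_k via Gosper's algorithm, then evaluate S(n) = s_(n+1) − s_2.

S(n) = 3**(-n - 2)*(-10*3**n + 3*n**2 + 15*n + 12)

Compute t_(k+1)/t_k: get (2*k + (k + 1)**2)/(3*(k**2 + 2*k - 2)).
So A=1/3 and B=1, with C=k**2 + 2*k - 2.
Set up (1/3)·f(k+1) − (1)·f(k) − (k**2 + 2*k - 2) = 0.
Degrees (0,0,2) ⇒ d ≤ 2.
Solving with deg f ≤ 2: f(k) = -3*k*(k + 3)/2.
Get s_k = R·t_k = k*(k + 3)/3**k with R(k) = B(k−1)f(k)/C(k) = -3*k*(k + 3)/(2*(k**2 + 2*k - 2)).
Verify: 2*(-k**2 - 2*k + 2)/(3*3**k) matches t_k.
s_(n+1) = 3**(-n - 1)*(n**2 + 5*n + 4) and s_(2) = 10/9, so S(n) = 3**(-n - 2)*(-10*3**n + 3*n**2 + 15*n + 12).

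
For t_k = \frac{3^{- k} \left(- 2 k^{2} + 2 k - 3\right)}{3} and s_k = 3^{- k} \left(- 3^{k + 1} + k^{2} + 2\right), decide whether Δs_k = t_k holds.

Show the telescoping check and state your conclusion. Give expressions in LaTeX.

s_(k+1) = (-9*3**k + (k + 1)**2 + 2)/(3*3**k)
s_(k+1) − s_k = (-2*k**2 + 2*k - 3)/(3*3**k)
(s_(k+1) − s_k) − t_k = 0

valid; difference matches t_k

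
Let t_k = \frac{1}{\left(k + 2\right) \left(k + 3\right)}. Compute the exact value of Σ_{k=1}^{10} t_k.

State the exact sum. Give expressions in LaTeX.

Σ = 10/39

Ratio r(k) = (k + 2)/(k + 4).
A = k + 2, B = k + 4, C = 1.
Solve (k + 2)·f(k+1) − (k + 3)·f(k) = 1.
deg f ≤ 1 (via 1,1,0).
Solve for f: f(k) = k/2 (degree 1 ≤ 1).
Get s_k = R·t_k = k/(2*(k + 2)) with R(k) = B(k−1)f(k)/C(k) = k*(k + 3)/2.
Δs = 1/(k**2 + 5*k + 6), as required.
Telescoping: Σ = s_(11) − s_(1) = 11/26 − (1/6) = 10/39.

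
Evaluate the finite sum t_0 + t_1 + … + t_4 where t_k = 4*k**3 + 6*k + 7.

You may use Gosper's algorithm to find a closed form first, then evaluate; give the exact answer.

t_(k+1)/t_k = (6*k + 4*(k + 1)**3 + 13)/(4*k**3 + 6*k + 7).
Normal form (A,B,C) = (1, 1, k**3 + 3*k/2 + 7/4).
f must satisfy (1)·f(k+1) − (1)·f(k) = k**3 + 3*k/2 + 7/4.
Degrees (0,0,3) ⇒ d ≤ 4.
Match coefficients ⇒ f(k) = k*(k**3 - 2*k**2 + 4*k + 4)/4.
Then R = B(k−1)f/C = k*(k**3 - 2*k**2 + 4*k + 4)/(4*k**3 + 6*k + 7), so s_k = R(k)·t_k = k*(k**3 - 2*k**2 + 4*k + 4).
Δs = 4*k**3 + 6*k + 7, as required.
Evaluate s at k=5 and k=0: 495 and 0; difference 495.

Σ = 495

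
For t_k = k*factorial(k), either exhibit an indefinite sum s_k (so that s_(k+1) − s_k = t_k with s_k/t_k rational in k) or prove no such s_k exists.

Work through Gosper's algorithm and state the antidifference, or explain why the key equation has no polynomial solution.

s_k = factorial(k)

r(k) = (k + 1)**2/k after simplifying.
Gosper form: A/B · C(k+1)/C(k) with A=k + 1, B=1, C=k.
Solve (k + 1)·f(k+1) − (1)·f(k) = k.
d = 0 from the (1,0,1) case.
Coefficient equations give f(k) = 1.
Then R = B(k−1)f/C = 1/k, so s_k = R(k)·t_k = factorial(k).
Check: Δs_k = k*factorial(k). ✓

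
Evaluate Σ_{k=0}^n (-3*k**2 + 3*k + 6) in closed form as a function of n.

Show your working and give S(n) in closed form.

The ratio is (k**2 + k - 2)/(k**2 - k - 2).
Factor: A=1; B=1; C=k**2 - k - 2.
Solve (1)·f(k+1) − (1)·f(k) = k**2 - k - 2.
Bound: deg f ≤ 3.
A polynomial solution: f(k) = k*(k - 4)*(k + 1)/3.
Then R = B(k−1)f/C = k*(k - 4)/(3*(k - 2)), so s_k = R(k)·t_k = k*(-k**2 + 3*k + 4).
Δs = -3*k**2 + 3*k + 6, as required.
Telescope: S(n) = s_(n+1) − s_(0) = -n**3 + 7*n + 6 − (0) = -n**3 + 7*n + 6.

S(n) = -n**3 + 7*n + 6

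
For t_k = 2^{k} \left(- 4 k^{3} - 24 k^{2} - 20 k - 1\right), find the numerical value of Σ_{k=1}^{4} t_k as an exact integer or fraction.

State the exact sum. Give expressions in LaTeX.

Σ = -15390

Compute t_(k+1)/t_k: get 2*(4*k**3 + 36*k**2 + 80*k + 49)/(4*k**3 + 24*k**2 + 20*k + 1).
A = 2, B = 1, C = k**3 + 6*k**2 + 5*k + 1/4.
Key eq: (2)·f(k+1) = (1)·f(k) + (k**3 + 6*k**2 + 5*k + 1/4).
d = 3 from the (0,0,3) case.
A polynomial solution: f(k) = (4*k**3 - 4*k + 1)/4.
So s_k = (B(k−1)f/C)·t_k = ((4*k**3 - 4*k + 1)/(4*k**3 + 24*k**2 + 20*k + 1))·t_k = 2**k*(-4*k**3 + 4*k - 1).
s_(k+1) − s_k = 2**k*(4*k**3 + 4*k - 8*(k + 1)**3 + 7) = t_k.
Telescoping: Σ = s_(5) − s_(1) = -15392 − (-2) = -15390.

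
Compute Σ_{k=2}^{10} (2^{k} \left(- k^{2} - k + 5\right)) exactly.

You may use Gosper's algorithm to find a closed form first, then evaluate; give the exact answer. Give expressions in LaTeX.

Σ = -178188

t_(k+1)/t_k = 2*(k**2 + 3*k - 3)/(k**2 + k - 5).
Take A(k)=2, B(k)=1, C(k)=k**2 + k - 5.
f must satisfy (2)·f(k+1) − (1)·f(k) = k**2 + k - 5.
Bound: deg f ≤ 2.
Solving with deg f ≤ 2: f(k) = k**2 - 3*k - 1.
So s_k = (B(k−1)f/C)·t_k = ((k**2 - 3*k - 1)/(k**2 + k - 5))·t_k = 2**k*(-k**2 + 3*k + 1).
Verify: 2**k*(-k**2 - k + 5) matches t_k.
Σ_(k=2)^(10) t_k = s_(11) − s_(2) = -178176 − (12) = -178188.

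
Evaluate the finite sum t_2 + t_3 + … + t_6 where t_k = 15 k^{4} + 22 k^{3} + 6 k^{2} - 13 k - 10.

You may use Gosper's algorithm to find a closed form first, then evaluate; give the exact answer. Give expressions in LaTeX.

r(k) = (15*k**4 + 82*k**3 + 162*k**2 + 125*k + 20)/(15*k**4 + 22*k**3 + 6*k**2 - 13*k - 10) after simplifying.
Gosper form: A/B · C(k+1)/C(k) with A=1, B=1, C=k**4 + 22*k**3/15 + 2*k**2/5 - 13*k/15 - 2/3.
f must satisfy (1)·f(k+1) − (1)·f(k) = k**4 + 22*k**3/15 + 2*k**2/5 - 13*k/15 - 2/3.
From deg A=0, deg B=0, deg C=4: d=5.
A polynomial solution: f(k) = k*(3*k**4 - 2*k**3 - 4*k**2 - 4*k - 3)/15.
Get s_k = R·t_k = k*(3*k**4 - 2*k**3 - 4*k**2 - 4*k - 3) with R(k) = B(k−1)f(k)/C(k) = k*(3*k**4 - 2*k**3 - 4*k**2 - 4*k - 3)/(15*k**4 + 22*k**3 + 6*k**2 - 13*k - 10).
Verify: 15*k**4 + 22*k**3 + 6*k**2 - 13*k - 10 matches t_k.
Sum = s_(7) − s_(2); s_(7) = 44030, s_(2) = 10 ⇒ 44020.

Σ = 44020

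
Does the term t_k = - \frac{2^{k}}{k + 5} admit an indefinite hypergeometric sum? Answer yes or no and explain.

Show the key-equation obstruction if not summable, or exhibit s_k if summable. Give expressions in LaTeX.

No; the degree bound rules out any f.

Ratio r(k) = 2*(k + 5)/(k + 6).
So A=2*k + 10 and B=k + 6, with C=1.
Set up (2*k + 10)·f(k+1) − (k + 5)·f(k) − (1) = 0.
deg f ≤ -1 (via 1,1,0).
d = -1 < 0 ⇒ no nonzero polynomial f; not summable.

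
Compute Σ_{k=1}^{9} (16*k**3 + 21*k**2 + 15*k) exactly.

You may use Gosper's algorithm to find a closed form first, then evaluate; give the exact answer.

Σ = 39060

r(k) = (16*k**3 + 69*k**2 + 105*k + 52)/(k*(16*k**2 + 21*k + 15)) after simplifying.
A = 1, B = 1, C = k**3 + 21*k**2/16 + 15*k/16.
Need (1)·f(k+1) − (1)·f(k) = k**3 + 21*k**2/16 + 15*k/16.
Degrees (0,0,3) ⇒ d ≤ 4.
Solving with deg f ≤ 4: f(k) = k*(k - 1)*(4*k**2 + 3*k + 4)/16.
Then R = B(k−1)f/C = (k - 1)*(4*k**2 + 3*k + 4)/(16*k**2 + 21*k + 15), so s_k = R(k)·t_k = k*(4*k**3 - k**2 + k - 4).
Check: Δs_k = k*(16*k**2 + 21*k + 15). ✓
Telescoping: Σ = s_(10) − s_(1) = 39060 − (0) = 39060.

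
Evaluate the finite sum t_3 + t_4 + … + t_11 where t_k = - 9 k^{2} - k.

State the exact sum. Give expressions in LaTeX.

t_(k+1)/t_k = (k + 9*(k + 1)**2 + 1)/(k*(9*k + 1)).
So A=1 and B=1, with C=k**2 + k/9.
Set up (1)·f(k+1) − (1)·f(k) − (k**2 + k/9) = 0.
From deg A=0, deg B=0, deg C=2: d=3.
A polynomial solution: f(k) = k*(k - 1)*(3*k - 1)/9.
Certificate R = B(k−1)f/C = (k - 1)*(3*k - 1)/(9*k + 1) gives s_k = k*(-3*k**2 + 4*k - 1).
Verify: k*(-9*k - 1) matches t_k.
Σ_(k=3)^(11) t_k = s_(12) − s_(3) = -4620 − (-48) = -4572.

Σ = -4572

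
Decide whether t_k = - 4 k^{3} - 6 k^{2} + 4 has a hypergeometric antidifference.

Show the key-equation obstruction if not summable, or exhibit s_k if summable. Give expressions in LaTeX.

The ratio is (2*(k + 1)**3 + 3*(k + 1)**2 - 2)/(2*k**3 + 3*k**2 - 2).
A = 1, B = 1, C = k**3 + 3*k**2/2 - 1.
Solve (1)·f(k+1) − (1)·f(k) = k**3 + 3*k**2/2 - 1.
Bound: deg f ≤ 4.
Solving with deg f ≤ 4: f(k) = k*(k**3 - 2*k - 3)/4.
Certificate R = B(k−1)f/C = k*(k**3 - 2*k - 3)/(2*(2*k**3 + 3*k**2 - 2)) gives s_k = k*(-k**3 + 2*k + 3).
Verify: -4*k**3 - 6*k**2 + 4 matches t_k.

Yes. s_k = k \left(- k^{3} + 2 k + 3\right).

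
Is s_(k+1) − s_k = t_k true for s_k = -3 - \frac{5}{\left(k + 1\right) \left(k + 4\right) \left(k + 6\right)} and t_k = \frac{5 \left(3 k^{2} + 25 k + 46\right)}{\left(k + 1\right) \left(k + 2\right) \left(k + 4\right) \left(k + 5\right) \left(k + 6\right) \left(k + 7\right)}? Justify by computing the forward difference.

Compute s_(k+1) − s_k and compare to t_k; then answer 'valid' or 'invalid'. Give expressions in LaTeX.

valid; difference matches t_k

s_(k+1) = -3 - 5/((k + 2)*(k + 5)*(k + 7))
s_(k+1) − s_k = 5*(3*k**2 + 25*k + 46)/(k**6 + 25*k**5 + 247*k**4 + 1219*k**3 + 3112*k**2 + 3796*k + 1680)
(s_(k+1) − s_k) − t_k = 0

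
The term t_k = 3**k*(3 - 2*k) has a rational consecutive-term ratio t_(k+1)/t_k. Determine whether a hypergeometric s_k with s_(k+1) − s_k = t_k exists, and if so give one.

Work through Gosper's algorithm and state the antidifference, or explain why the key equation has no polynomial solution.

s_k = 3**k*(3 - k)

t_(k+1)/t_k = 3*(2*k - 1)/(2*k - 3).
So A=3 and B=1, with C=k - 3/2.
Key eq: (3)·f(k+1) = (1)·f(k) + (k - 3/2).
Degrees (0,0,1) ⇒ d ≤ 1.
Solve for f: f(k) = (k - 3)/2 (degree 1 ≤ 1).
Then R = B(k−1)f/C = (k - 3)/(2*k - 3), so s_k = R(k)·t_k = 3**k*(3 - k).
Δs = 3**k*(3 - 2*k), as required.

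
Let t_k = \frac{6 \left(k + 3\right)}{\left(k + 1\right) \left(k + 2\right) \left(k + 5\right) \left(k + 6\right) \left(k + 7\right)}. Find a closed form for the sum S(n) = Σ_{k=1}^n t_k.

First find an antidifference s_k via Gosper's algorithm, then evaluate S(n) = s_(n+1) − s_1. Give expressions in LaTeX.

Compute t_(k+1)/t_k: get (k + 1)*(k + 4)*(k + 5)/((k + 3)**2*(k + 8)).
Normal form (A,B,C) = (k + 1, k + 8, k**3 + 10*k**2 + 33*k + 36).
Set up (k + 1)·f(k+1) − (k + 7)·f(k) − (k**3 + 10*k**2 + 33*k + 36) = 0.
From deg A=1, deg B=1, deg C=3: d=6.
A polynomial solution: f(k) = k*(k + 2)*(k + 3)*(k + 4)*(k**2 + 12*k + 41)/90.
Certificate R = B(k−1)f/C = k*(k + 2)*(k + 7)*(k**2 + 12*k + 41)/(90*(k + 3)) gives s_k = k*(k**2 + 12*k + 41)/(15*(k**3 + 12*k**2 + 41*k + 30)).
Check: Δs_k = 6*(k + 3)/(k**5 + 21*k**4 + 163*k**3 + 567*k**2 + 844*k + 420). ✓
Telescope: S(n) = s_(n+1) − s_(1) = (n**3 + 15*n**2 + 68*n + 54)/(15*(n**3 + 15*n**2 + 68*n + 84)) − (3/70) = n*(n**2 + 15*n + 68)/(42*(n**3 + 15*n**2 + 68*n + 84)).

S(n) = \frac{n \left(n^{2} + 15 n + 68\right)}{42 \left(n^{3} + 15 n^{2} + 68 n + 84\right)}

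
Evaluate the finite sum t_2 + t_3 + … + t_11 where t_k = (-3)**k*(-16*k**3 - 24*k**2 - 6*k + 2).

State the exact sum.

Σ = 3425137110

Ratio r(k) = 3*(-8*k**3 - 36*k**2 - 51*k - 22)/(8*k**3 + 12*k**2 + 3*k - 1).
So A=-3 and B=1, with C=k**3 + 3*k**2/2 + 3*k/8 - 1/8.
Solve (-3)·f(k+1) − (1)·f(k) = k**3 + 3*k**2/2 + 3*k/8 - 1/8.
Degrees (0,0,3) ⇒ d ≤ 3.
Match coefficients ⇒ f(k) = -(4*k**3 - 3*k**2 - 3*k + 1)/16.
Get s_k = R·t_k = (-3)**k*(4*k**3 - 3*k**2 - 3*k + 1) with R(k) = B(k−1)f(k)/C(k) = -(4*k**3 - 3*k**2 - 3*k + 1)/(2*(k + 1)*(8*k**2 + 4*k - 1)).
Δs = (-3)**k*(-16*k**3 - 24*k**2 - 6*k + 2), as required.
Telescoping: Σ = s_(12) − s_(2) = 3425137245 − (135) = 3425137110.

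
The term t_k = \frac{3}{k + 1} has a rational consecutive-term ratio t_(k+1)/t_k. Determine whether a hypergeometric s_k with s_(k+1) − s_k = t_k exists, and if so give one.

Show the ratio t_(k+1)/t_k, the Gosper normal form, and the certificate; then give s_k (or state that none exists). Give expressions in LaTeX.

r(k) = (k + 1)/(k + 2) after simplifying.
Factor: A=k + 1; B=k + 2; C=1.
Set up (k + 1)·f(k+1) − (k + 1)·f(k) − (1) = 0.
Degrees (1,1,0) ⇒ d ≤ 0.
Write f(k) = c0. Then LHS − RHS = -1, requiring -1 = 0: contradictory. No certificate.

not Gosper-summable; s_k does not exist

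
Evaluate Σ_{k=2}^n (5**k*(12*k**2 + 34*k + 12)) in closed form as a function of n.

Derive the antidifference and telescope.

S(n) = 15*5**n*n**2 + 35*5**n*n + 10*5**n - 300

Compute t_(k+1)/t_k: get 5*(6*k**2 + 29*k + 29)/(6*k**2 + 17*k + 6).
Factor: A=5; B=1; C=k**2 + 17*k/6 + 1.
Need (5)·f(k+1) − (1)·f(k) = k**2 + 17*k/6 + 1.
From deg A=0, deg B=0, deg C=2: d=2.
Match coefficients ⇒ f(k) = (k + 1)*(3*k - 2)/12.
Get s_k = R·t_k = 5**k*(3*k**2 + k - 2) with R(k) = B(k−1)f(k)/C(k) = (k + 1)*(3*k - 2)/(2*(6*k**2 + 17*k + 6)).
s_(k+1) − s_k = 5**k*(12*k**2 + 34*k + 12) = t_k.
Σ_(k=2)^n t_k = s_(n+1) − s_(2) = (5**(n + 1)*(3*n**2 + 7*n + 2)) − (300), i.e. 15*5**n*n**2 + 35*5**n*n + 10*5**n - 300.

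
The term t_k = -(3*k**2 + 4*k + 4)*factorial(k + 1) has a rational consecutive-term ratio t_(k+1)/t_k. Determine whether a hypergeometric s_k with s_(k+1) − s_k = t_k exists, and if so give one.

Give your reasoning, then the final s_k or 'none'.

t_(k+1)/t_k = (k + 2)*(4*k + 3*(k + 1)**2 + 8)/(3*k**2 + 4*k + 4).
A = k + 2, B = 1, C = k**2 + 4*k/3 + 4/3.
Set up (k + 2)·f(k+1) − (1)·f(k) − (k**2 + 4*k/3 + 4/3) = 0.
d = 1 from the (1,0,2) case.
Solve for f: f(k) = (3*k - 2)/3 (degree 1 ≤ 1).
Get s_k = R·t_k = -(3*k - 2)*factorial(k + 1) with R(k) = B(k−1)f(k)/C(k) = (3*k - 2)/(3*k**2 + 4*k + 4).
s_(k+1) − s_k = -(3*k**2 + 4*k + 4)*factorial(k + 1) = t_k.

s_k = -(3*k - 2)*factorial(k + 1)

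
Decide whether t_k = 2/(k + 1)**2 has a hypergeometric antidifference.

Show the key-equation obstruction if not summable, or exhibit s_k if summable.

No — t_k has no hypergeometric antidifference.

r(k) = (k + 1)**2/(k + 2)**2 after simplifying.
So A=k**2 + 2*k + 1 and B=k**2 + 4*k + 4, with C=1.
Solve (k**2 + 2*k + 1)·f(k+1) − (k**2 + 2*k + 1)·f(k) = 1.
From deg A=2, deg B=2, deg C=0: d=0.
Write f(k) = c0. Then LHS − RHS = -1, requiring -1 = 0: contradictory. No certificate.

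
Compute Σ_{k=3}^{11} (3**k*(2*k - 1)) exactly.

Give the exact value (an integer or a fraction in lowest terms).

t_(k+1)/t_k = 3*(2*k + 1)/(2*k - 1).
So A=3 and B=1, with C=k - 1/2.
Need (3)·f(k+1) − (1)·f(k) = k - 1/2.
d = 1 from the (0,0,1) case.
Solving with deg f ≤ 1: f(k) = (k - 2)/2.
So s_k = (B(k−1)f/C)·t_k = ((k - 2)/(2*k - 1))·t_k = 3**k*(k - 2).
Verify: 3**k*(2*k - 1) matches t_k.
Evaluate s at k=12 and k=3: 5314410 and 27; difference 5314383.

Σ = 5314383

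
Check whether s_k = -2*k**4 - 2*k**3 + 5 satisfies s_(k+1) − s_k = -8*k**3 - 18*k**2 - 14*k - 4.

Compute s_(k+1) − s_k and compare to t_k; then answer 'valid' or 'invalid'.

s_(k+1) = -2*(k + 1)**4 - 2*(k + 1)**3 + 5
s_(k+1) − s_k = -8*k**3 - 18*k**2 - 14*k - 4
(s_(k+1) − s_k) − t_k = 0

valid; difference matches t_k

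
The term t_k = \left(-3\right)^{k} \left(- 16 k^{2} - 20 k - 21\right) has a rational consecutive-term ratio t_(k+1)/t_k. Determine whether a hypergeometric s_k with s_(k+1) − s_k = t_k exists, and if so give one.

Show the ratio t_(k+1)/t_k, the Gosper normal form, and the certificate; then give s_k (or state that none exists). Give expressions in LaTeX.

s_k = \left(-3\right)^{k} \left(4 k^{2} - k + 3\right)

The ratio is 3*(-16*k**2 - 52*k - 57)/(16*k**2 + 20*k + 21).
So A=-3 and B=1, with C=k**2 + 5*k/4 + 21/16.
Set up (-3)·f(k+1) − (1)·f(k) − (k**2 + 5*k/4 + 21/16) = 0.
Bound: deg f ≤ 2.
Match coefficients ⇒ f(k) = -(4*k**2 - k + 3)/16.
R(k) = B(k−1)·f(k)/C(k) = -(4*k**2 - k + 3)/(16*k**2 + 20*k + 21); s_k = R·t_k = (-3)**k*(4*k**2 - k + 3).
Check: Δs_k = (-3)**k*(-16*k**2 - 20*k - 21). ✓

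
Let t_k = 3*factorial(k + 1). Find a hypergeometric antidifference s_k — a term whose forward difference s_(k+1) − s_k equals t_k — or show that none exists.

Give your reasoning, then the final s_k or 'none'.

none — t_k is not Gosper-summable

Compute t_(k+1)/t_k: get k + 2.
So A=k + 2 and B=1, with C=1.
Set up (k + 2)·f(k+1) − (1)·f(k) − (1) = 0.
Degrees (1,0,0) ⇒ d ≤ -1.
Bound -1 < 0, so the key equation has no polynomial solution.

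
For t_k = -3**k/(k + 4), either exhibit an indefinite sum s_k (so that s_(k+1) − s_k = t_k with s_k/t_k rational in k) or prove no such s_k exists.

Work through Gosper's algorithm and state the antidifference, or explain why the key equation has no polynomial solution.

not Gosper-summable; s_k does not exist

Step 1: r(k) = 3*(k + 4)/(k + 5).
Factor: A=3*k + 12; B=k + 5; C=1.
Need (3*k + 12)·f(k+1) − (k + 4)·f(k) = 1.
Bound: deg f ≤ -1.
d = -1 < 0 ⇒ no nonzero polynomial f; not summable.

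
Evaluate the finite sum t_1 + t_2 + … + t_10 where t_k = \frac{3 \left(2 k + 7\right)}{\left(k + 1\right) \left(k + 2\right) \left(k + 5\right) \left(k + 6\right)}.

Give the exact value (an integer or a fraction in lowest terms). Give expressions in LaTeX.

Compute t_(k+1)/t_k: get (k + 1)*(k + 5)*(2*k + 9)/((k + 3)*(k + 7)*(2*k + 7)).
A = k + 1, B = k + 7, C = k**3 + 21*k**2/2 + 73*k/2 + 42.
Solve (k + 1)·f(k+1) − (k + 6)·f(k) = k**3 + 21*k**2/2 + 73*k/2 + 42.
deg f ≤ 5 (via 1,1,3).
A polynomial solution: f(k) = k*(k + 2)*(k + 3)*(k + 4)*(k + 6)/10.
Get s_k = R·t_k = 3*k*(k + 6)/(5*(k**2 + 6*k + 5)) with R(k) = B(k−1)f(k)/C(k) = k*(k + 2)*(k + 6)**2/(5*(2*k + 7)).
s_(k+1) − s_k = 3*(2*k + 7)/(k**4 + 14*k**3 + 65*k**2 + 112*k + 60) = t_k.
Sum = s_(11) − s_(1); s_(11) = 187/320, s_(1) = 7/20 ⇒ 15/64.

Σ = 15/64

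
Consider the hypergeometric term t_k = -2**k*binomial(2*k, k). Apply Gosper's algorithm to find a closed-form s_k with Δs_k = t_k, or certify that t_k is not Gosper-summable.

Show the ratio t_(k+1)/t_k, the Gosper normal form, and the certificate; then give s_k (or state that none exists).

The ratio is 4*(2*k + 1)/(k + 1).
Normal form (A,B,C) = (8*k + 4, k + 1, 1).
Key eq: (8*k + 4)·f(k+1) = (k)·f(k) + (1).
d = -1 from the (1,1,0) case.
deg f ≤ -1 is impossible — no certificate.

none (Gosper's algorithm certifies no s_k)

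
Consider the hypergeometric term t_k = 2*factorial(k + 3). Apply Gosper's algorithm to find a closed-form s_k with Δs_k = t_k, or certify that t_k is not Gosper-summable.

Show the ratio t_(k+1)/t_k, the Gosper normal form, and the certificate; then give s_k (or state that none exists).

The ratio is k + 4.
Take A(k)=k + 4, B(k)=1, C(k)=1.
f must satisfy (k + 4)·f(k+1) − (1)·f(k) = 1.
From deg A=1, deg B=0, deg C=0: d=-1.
deg f ≤ -1 is impossible — no certificate.

none — t_k is not Gosper-summable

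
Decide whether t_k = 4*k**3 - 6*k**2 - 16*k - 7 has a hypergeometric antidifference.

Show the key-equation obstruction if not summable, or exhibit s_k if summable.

Ratio r(k) = (4*k**3 + 6*k**2 - 16*k - 25)/(4*k**3 - 6*k**2 - 16*k - 7).
A = 1, B = 1, C = k**3 - 3*k**2/2 - 4*k - 7/4.
Need (1)·f(k+1) − (1)·f(k) = k**3 - 3*k**2/2 - 4*k - 7/4.
Degrees (0,0,3) ⇒ d ≤ 4.
Solving with deg f ≤ 4: f(k) = k**2*(k**2 - 4*k - 4)/4.
Get s_k = R·t_k = k**2*(k**2 - 4*k - 4) with R(k) = B(k−1)f(k)/C(k) = k**2*(k**2 - 4*k - 4)/(4*k**3 - 6*k**2 - 16*k - 7).
Δs = 4*k**3 - 6*k**2 - 16*k - 7, as required.

Yes. s_k = k**2*(k**2 - 4*k - 4).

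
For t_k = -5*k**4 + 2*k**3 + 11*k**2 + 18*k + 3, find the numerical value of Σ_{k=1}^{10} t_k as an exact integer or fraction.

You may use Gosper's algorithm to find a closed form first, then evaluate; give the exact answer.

The ratio is (5*k**4 + 18*k**3 + 13*k**2 - 26*k - 29)/(5*k**4 - 2*k**3 - 11*k**2 - 18*k - 3).
A = 1, B = 1, C = k**4 - 2*k**3/5 - 11*k**2/5 - 18*k/5 - 3/5.
f must satisfy (1)·f(k+1) − (1)·f(k) = k**4 - 2*k**3/5 - 11*k**2/5 - 18*k/5 - 3/5.
From deg A=0, deg B=0, deg C=4: d=5.
Coefficient equations give f(k) = k*(k**4 - 3*k**3 - k**2 - 4*k + 4)/5.
Get s_k = R·t_k = k*(-k**4 + 3*k**3 + k**2 + 4*k - 4) with R(k) = B(k−1)f(k)/C(k) = k*(k**4 - 3*k**3 - k**2 - 4*k + 4)/(5*k**4 - 2*k**3 - 11*k**2 - 18*k - 3).
Δs = -5*k**4 + 2*k**3 + 11*k**2 + 18*k + 3, as required.
Sum = s_(11) − s_(1); s_(11) = -115357, s_(1) = 3 ⇒ -115360.

Σ = -115360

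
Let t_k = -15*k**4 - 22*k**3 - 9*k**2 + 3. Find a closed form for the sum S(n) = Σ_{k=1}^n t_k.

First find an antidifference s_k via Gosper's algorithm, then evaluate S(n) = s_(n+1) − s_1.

Compute t_(k+1)/t_k: get (15*k**4 + 82*k**3 + 165*k**2 + 144*k + 43)/(15*k**4 + 22*k**3 + 9*k**2 - 3).
Gosper form: A/B · C(k+1)/C(k) with A=1, B=1, C=k**4 + 22*k**3/15 + 3*k**2/5 - 1/5.
Key eq: (1)·f(k+1) = (1)·f(k) + (k**4 + 22*k**3/15 + 3*k**2/5 - 1/5).
Bound: deg f ≤ 5.
Solving with deg f ≤ 5: f(k) = k*(3*k**4 - 2*k**3 - 3*k**2 + k - 2)/15.
Certificate R = B(k−1)f/C = k*(3*k**4 - 2*k**3 - 3*k**2 + k - 2)/(15*k**4 + 22*k**3 + 9*k**2 - 3) gives s_k = k*(-3*k**4 + 2*k**3 + 3*k**2 - k + 2).
s_(k+1) − s_k = -15*k**4 - 22*k**3 - 9*k**2 + 3 = t_k.
Evaluate: s_(n+1) = -3*n**5 - 13*n**4 - 19*n**3 - 10*n**2 + 2*n + 3; subtract s_(1) = 3 ⇒ S(n) = n*(-3*n**4 - 13*n**3 - 19*n**2 - 10*n + 2).

S(n) = n*(-3*n**4 - 13*n**3 - 19*n**2 - 10*n + 2)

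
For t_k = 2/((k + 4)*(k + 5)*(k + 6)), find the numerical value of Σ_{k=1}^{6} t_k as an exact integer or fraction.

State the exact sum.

Step 1: r(k) = (k + 4)/(k + 7).
A = k + 4, B = k + 7, C = 1.
Solve (k + 4)·f(k+1) − (k + 6)·f(k) = 1.
Degrees (1,1,0) ⇒ d ≤ 2.
Match coefficients ⇒ f(k) = k*(k + 9)/40.
R(k) = B(k−1)·f(k)/C(k) = k*(k + 6)*(k + 9)/40; s_k = R·t_k = k*(k + 9)/(20*(k + 4)*(k + 5)).
Verify: 2/(k**3 + 15*k**2 + 74*k + 120) matches t_k.
Telescoping: Σ = s_(7) − s_(1) = 7/165 − (1/60) = 17/660.

Σ = 17/660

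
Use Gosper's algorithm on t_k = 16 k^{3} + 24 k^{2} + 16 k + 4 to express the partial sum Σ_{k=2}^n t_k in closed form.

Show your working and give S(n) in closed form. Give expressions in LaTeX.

Compute t_(k+1)/t_k: get (4*k**3 + 18*k**2 + 28*k + 15)/(4*k**3 + 6*k**2 + 4*k + 1).
Normal form (A,B,C) = (1, 1, k**3 + 3*k**2/2 + k + 1/4).
f must satisfy (1)·f(k+1) − (1)·f(k) = k**3 + 3*k**2/2 + k + 1/4.
d = 4 from the (0,0,3) case.
Match coefficients ⇒ f(k) = k**4/4.
Then R = B(k−1)f/C = k**4/((2*k + 1)*(2*k**2 + 2*k + 1)), so s_k = R(k)·t_k = 4*k**4.
Check: Δs_k = -4*k**4 + 4*(k + 1)**4. ✓
Σ_(k=2)^n t_k = s_(n+1) − s_(2) = (4*n**4 + 16*n**3 + 24*n**2 + 16*n + 4) − (64), i.e. 4*n**4 + 16*n**3 + 24*n**2 + 16*n - 60.

S(n) = 4 n^{4} + 16 n^{3} + 24 n^{2} + 16 n - 60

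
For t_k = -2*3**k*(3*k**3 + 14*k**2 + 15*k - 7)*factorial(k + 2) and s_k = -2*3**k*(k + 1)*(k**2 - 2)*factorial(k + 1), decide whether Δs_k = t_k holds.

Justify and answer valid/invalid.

Invalid: residual 2*3**k*(3*k**3 + 11*k**2 + 9*k - 4)*factorial(k + 1) ≠ 0.

s_(k+1) = -6*3**k*(k + 2)*(k**2 + 2*k - 1)*factorial(k + 2)
s_(k+1) − s_k = -2*3**k*(3*k + 5)*(k**3 + 4*k**2 + 4*k - 2)*factorial(k + 1)
(s_(k+1) − s_k) − t_k = 2*3**k*(3*k**3 + 11*k**2 + 9*k - 4)*factorial(k + 1)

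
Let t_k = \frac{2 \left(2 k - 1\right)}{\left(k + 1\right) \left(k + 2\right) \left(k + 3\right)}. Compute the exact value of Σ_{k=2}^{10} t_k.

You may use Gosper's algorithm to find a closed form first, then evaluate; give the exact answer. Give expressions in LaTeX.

Σ = 6/13

Step 1: r(k) = (k + 1)*(2*k + 1)/((k + 4)*(2*k - 1)).
Take A(k)=k + 1, B(k)=k + 4, C(k)=k - 1/2.
f must satisfy (k + 1)·f(k+1) − (k + 3)·f(k) = k - 1/2.
From deg A=1, deg B=1, deg C=1: d=2.
Coefficient equations give f(k) = k*(k - 5)/8.
So s_k = (B(k−1)f/C)·t_k = (k*(k - 5)*(k + 3)/(4*(2*k - 1)))·t_k = k*(k - 5)/(2*(k + 1)*(k + 2)).
s_(k+1) − s_k = 2*(2*k - 1)/(k**3 + 6*k**2 + 11*k + 6) = t_k.
Evaluate s at k=11 and k=2: 11/52 and -1/4; difference 6/13.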